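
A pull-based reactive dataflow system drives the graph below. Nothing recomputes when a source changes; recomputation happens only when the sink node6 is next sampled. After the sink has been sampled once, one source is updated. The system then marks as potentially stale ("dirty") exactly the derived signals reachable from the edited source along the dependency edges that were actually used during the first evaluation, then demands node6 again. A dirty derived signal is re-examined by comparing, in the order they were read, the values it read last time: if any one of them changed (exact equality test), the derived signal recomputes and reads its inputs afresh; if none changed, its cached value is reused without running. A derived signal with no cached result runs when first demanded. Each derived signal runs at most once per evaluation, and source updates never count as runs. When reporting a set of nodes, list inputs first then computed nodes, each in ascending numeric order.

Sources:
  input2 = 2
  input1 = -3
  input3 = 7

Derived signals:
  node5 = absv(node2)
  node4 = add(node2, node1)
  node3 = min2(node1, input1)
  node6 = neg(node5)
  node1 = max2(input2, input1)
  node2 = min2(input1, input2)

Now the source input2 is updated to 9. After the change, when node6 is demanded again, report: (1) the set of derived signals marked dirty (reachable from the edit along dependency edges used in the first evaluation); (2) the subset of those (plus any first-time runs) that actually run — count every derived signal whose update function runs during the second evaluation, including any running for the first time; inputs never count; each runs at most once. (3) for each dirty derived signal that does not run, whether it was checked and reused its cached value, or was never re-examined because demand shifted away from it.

Marked dirty: node2, node5, node6.
Derived signals that run: node2 — 1 in total.
Checked but reused from cache: node5, node6.
Key observation: the change is absorbed at node2 — it re-runs but produces the same value, and the output's value is unchanged.

First evaluation (everything demanded from the output):
  node2 = min2(-3, 2) = -3
  node5 = absv(-3) = 3
  node6 = neg(3) = -3

Propagation after the edit:
  node2: runs — input2 2->9; result -3 (same value as before).
  node5: checked — values it read are unchanged (node2 unchanged); reused cached 3 without running.
  node6: checked — values it read are unchanged (node5 unchanged); reused cached -3 without running.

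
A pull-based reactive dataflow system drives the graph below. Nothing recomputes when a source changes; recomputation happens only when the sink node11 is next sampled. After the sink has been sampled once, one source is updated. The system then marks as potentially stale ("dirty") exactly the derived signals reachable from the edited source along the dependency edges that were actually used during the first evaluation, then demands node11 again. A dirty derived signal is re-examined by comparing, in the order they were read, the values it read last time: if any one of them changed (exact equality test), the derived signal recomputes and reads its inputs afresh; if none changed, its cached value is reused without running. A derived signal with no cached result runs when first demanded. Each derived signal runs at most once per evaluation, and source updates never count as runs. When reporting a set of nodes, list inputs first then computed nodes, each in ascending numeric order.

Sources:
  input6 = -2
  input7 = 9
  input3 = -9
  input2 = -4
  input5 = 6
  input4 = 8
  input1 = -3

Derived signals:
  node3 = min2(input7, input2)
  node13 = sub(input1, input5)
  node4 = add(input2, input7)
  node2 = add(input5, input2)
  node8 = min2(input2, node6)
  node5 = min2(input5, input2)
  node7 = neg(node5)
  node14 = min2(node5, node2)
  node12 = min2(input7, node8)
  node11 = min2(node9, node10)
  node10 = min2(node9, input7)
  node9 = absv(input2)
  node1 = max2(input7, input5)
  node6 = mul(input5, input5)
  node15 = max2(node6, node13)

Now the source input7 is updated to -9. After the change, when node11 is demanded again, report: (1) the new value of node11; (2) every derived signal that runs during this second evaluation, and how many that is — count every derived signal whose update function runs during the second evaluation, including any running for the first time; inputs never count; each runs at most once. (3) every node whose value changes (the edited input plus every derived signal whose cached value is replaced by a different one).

New value of node11: -9.
Derived signals that run: node10, node11 — 2 in total.
Values that change: input7, node10, node11.

First evaluation (everything demanded from the output):
  node9 = absv(-4) = 4
  node10 = min2(4, 9) = 4
  node11 = min2(4, 4) = 4

Propagation after the edit:
  node10: runs — input7 9->-9; result -9.
  node11: runs — node10 4->-9; result -9.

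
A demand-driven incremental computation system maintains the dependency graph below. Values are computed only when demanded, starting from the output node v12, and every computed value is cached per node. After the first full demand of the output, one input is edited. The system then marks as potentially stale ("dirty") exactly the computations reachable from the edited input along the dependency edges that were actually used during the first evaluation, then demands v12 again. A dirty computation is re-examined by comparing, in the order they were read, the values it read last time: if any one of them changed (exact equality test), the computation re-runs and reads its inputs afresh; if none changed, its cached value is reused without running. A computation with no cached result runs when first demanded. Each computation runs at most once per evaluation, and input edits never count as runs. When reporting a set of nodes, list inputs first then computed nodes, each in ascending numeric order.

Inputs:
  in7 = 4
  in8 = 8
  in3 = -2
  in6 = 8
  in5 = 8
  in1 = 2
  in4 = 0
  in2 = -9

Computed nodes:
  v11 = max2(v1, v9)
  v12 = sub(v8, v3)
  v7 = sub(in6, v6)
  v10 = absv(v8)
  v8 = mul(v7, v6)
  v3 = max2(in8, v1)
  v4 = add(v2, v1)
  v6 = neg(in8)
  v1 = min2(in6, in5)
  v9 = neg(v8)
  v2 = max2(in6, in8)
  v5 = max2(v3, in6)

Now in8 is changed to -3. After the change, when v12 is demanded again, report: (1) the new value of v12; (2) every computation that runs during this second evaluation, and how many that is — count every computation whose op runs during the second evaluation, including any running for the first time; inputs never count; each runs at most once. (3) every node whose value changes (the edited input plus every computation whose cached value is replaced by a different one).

First evaluation (everything demanded from the output):
  v1 = min2(8, 8) = 8
  v3 = max2(8, 8) = 8
  v6 = neg(8) = -8
  v7 = sub(8, -8) = 16
  v8 = mul(16, -8) = -128
  v12 = sub(-128, 8) = -136

Propagation after the edit:
  v3: runs — in8 8->-3; result 8 (same value as before).
  v6: runs — in8 8->-3; result 3.
  v7: runs — v6 -8->3; result 5.
  v8: runs — v7 16->5; v6 -8->3; result 15.
  v12: runs — v8 -128->15; result 7.

New value of v12: 7.
Computations that run: v3, v6, v7, v8, v12 — 5 in total.
Values that change: in8, v6, v7, v8, v12.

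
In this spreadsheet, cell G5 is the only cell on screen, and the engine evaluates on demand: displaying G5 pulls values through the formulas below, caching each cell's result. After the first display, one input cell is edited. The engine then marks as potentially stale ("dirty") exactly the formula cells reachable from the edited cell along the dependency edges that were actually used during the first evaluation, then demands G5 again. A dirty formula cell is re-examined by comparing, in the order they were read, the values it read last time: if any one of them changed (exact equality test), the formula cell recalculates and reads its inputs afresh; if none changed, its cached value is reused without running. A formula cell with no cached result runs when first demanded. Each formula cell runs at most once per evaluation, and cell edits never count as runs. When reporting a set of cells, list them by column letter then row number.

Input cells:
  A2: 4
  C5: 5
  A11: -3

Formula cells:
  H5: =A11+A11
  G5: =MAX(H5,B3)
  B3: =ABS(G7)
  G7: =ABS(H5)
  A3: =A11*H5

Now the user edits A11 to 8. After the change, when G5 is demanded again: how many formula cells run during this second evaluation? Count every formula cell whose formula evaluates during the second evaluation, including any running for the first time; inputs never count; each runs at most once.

Run set: B3, G5, G7, H5 (4 run).

Initial pass — values computed on the first demand:
  H5 = -3 + -3 = -6
  G7 = ABS(-6) = 6
  B3 = ABS(6) = 6
  G5 = MAX(-6, 6) = 6

Second demand — change propagation:
  H5: re-runs because A11 -3->8; A11 -3->8; new result 16.
  G7: re-runs because H5 -6->16; new result 16.
  B3: re-runs because G7 6->16; new result 16.
  G5: re-runs because H5 -6->16; B3 6->16; new result 16.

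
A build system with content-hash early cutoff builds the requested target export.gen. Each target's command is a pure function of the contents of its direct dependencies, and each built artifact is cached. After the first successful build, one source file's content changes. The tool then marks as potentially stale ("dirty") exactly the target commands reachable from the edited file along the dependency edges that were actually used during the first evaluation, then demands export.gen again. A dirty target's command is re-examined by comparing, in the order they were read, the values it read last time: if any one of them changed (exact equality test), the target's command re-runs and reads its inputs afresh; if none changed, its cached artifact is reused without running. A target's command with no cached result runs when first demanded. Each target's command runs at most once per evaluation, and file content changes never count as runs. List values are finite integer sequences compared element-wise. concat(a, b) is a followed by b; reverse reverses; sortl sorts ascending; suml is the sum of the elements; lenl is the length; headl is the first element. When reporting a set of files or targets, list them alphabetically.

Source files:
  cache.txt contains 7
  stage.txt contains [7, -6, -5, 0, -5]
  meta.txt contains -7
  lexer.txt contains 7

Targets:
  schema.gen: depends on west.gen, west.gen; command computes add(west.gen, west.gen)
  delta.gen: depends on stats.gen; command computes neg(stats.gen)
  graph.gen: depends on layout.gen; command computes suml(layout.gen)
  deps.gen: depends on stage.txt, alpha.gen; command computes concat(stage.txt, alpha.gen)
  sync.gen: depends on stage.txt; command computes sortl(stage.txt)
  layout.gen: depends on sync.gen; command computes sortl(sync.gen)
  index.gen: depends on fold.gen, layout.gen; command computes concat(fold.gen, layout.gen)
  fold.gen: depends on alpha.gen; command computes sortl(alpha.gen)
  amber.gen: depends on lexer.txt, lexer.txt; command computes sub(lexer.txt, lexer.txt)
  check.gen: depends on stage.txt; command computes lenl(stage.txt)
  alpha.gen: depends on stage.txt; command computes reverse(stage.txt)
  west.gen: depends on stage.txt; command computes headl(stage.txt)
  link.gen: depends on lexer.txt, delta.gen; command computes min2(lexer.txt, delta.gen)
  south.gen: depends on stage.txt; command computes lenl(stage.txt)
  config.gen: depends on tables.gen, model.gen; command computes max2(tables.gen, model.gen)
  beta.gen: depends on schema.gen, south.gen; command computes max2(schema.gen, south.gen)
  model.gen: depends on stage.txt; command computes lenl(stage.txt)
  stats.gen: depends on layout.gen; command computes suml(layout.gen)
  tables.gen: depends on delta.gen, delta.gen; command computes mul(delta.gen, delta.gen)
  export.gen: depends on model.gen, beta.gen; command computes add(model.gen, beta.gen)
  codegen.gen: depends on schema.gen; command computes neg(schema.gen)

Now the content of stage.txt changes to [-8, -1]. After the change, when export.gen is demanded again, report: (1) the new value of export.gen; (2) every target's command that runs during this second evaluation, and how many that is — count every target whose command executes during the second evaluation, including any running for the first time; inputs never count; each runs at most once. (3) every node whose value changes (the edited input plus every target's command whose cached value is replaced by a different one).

New value of export.gen: 4.
Target commands that run: beta.gen, export.gen, model.gen, schema.gen, south.gen, west.gen — 6 in total.
Values that change: beta.gen, export.gen, model.gen, schema.gen, south.gen, stage.txt, west.gen.

First evaluation (everything demanded from the output):
  model.gen = lenl([7, -6, -5, 0, -5]) = 5
  south.gen = lenl([7, -6, -5, 0, -5]) = 5
  west.gen = headl([7, -6, -5, 0, -5]) = 7
  schema.gen = add(7, 7) = 14
  beta.gen = max2(14, 5) = 14
  export.gen = add(5, 14) = 19

Propagation after the edit:
  model.gen: runs — stage.txt [7, -6, -5, 0, -5]->[-8, -1]; result 2.
  south.gen: runs — stage.txt [7, -6, -5, 0, -5]->[-8, -1]; result 2.
  west.gen: runs — stage.txt [7, -6, -5, 0, -5]->[-8, -1]; result -8.
  schema.gen: runs — west.gen 7->-8; west.gen 7->-8; result -16.
  beta.gen: runs — schema.gen 14->-16; south.gen 5->2; result 2.
  export.gen: runs — model.gen 5->2; beta.gen 14->2; result 4.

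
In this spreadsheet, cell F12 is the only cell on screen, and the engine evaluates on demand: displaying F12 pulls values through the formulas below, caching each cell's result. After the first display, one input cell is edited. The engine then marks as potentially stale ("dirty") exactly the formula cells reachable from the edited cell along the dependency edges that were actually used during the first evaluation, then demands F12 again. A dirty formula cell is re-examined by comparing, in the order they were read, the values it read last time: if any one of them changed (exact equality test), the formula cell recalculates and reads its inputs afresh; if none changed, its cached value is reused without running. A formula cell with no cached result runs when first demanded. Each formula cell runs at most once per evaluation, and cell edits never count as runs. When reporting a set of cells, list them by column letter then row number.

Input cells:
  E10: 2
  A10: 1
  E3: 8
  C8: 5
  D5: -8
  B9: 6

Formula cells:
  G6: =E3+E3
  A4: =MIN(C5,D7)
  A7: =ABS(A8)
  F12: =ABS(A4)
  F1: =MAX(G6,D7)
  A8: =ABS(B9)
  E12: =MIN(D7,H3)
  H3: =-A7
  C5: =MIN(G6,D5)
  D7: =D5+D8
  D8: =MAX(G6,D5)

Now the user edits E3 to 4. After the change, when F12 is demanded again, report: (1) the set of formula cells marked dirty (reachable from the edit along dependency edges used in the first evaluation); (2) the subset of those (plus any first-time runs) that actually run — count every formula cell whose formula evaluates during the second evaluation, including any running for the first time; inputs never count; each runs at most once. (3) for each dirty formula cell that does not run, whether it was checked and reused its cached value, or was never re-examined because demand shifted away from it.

Initial pass — values computed on the first demand:
  G6 = 8 + 8 = 16
  C5 = MIN(16, -8) = -8
  D8 = MAX(16, -8) = 16
  D7 = -8 + 16 = 8
  A4 = MIN(-8, 8) = -8
  F12 = ABS(-8) = 8

Second demand — change propagation:
  G6: re-runs because E3 8->4; E3 8->4; new result 8.
  C5: re-runs because G6 16->8; new result -8 (unchanged).
  D8: re-runs because G6 16->8; new result 8.
  D7: re-runs because D8 16->8; new result 0.
  A4: re-runs because D7 8->0; new result -8 (unchanged).
  F12: re-examined; everything it read last time is the same (A4 unchanged) — cache 8 kept, no run.

The important point: at F12 every value read last time is unchanged, so the dirty flag clears without a run.

Dirty set: A4, C5, D7, D8, F12, G6.
Run set: A4, C5, D7, D8, G6 (5 run).
Re-examined without running (cache reused): F12.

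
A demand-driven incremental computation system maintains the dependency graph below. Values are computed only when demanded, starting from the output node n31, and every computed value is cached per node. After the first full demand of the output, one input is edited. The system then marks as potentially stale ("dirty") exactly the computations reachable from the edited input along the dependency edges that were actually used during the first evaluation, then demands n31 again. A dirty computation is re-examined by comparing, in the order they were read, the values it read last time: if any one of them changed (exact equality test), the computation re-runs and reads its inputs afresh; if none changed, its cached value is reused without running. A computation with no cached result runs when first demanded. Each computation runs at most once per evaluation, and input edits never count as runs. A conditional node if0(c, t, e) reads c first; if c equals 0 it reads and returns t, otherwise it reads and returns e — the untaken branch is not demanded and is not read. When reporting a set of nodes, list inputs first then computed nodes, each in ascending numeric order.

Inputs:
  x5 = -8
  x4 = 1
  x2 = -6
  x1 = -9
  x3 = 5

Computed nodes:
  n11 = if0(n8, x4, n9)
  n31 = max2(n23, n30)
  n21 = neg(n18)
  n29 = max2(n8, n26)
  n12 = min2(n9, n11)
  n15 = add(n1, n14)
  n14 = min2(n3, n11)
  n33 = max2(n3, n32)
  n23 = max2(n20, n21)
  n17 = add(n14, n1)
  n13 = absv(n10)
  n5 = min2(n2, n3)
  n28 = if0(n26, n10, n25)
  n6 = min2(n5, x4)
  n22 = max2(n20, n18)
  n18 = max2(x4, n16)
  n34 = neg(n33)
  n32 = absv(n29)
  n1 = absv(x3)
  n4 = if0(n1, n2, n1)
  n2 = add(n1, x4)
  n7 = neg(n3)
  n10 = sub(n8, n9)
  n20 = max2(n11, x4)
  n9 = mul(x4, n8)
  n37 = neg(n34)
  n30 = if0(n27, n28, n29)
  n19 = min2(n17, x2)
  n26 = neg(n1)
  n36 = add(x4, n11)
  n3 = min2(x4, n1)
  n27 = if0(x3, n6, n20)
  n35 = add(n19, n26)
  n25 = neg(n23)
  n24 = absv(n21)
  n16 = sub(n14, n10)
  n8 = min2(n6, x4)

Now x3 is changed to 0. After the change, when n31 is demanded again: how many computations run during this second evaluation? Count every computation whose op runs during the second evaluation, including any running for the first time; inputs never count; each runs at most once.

First evaluation (everything demanded from the output):
  n1 = absv(5) = 5
  n2 = add(5, 1) = 6
  n3 = min2(1, 5) = 1
  n5 = min2(6, 1) = 1
  n6 = min2(1, 1) = 1
  n8 = min2(1, 1) = 1
  n9 = mul(1, 1) = 1
  n10 = sub(1, 1) = 0
  n11 = if0(n8=1 -> else branch n9) = 1
  n14 = min2(1, 1) = 1
  n16 = sub(1, 0) = 1
  n18 = max2(1, 1) = 1
  n20 = max2(1, 1) = 1
  n21 = neg(1) = -1
  n23 = max2(1, -1) = 1
  n26 = neg(5) = -5
  n27 = if0(x3=5 -> else branch n20) = 1
  n29 = max2(1, -5) = 1
  n30 = if0(n27=1 -> else branch n29) = 1
  n31 = max2(1, 1) = 1

Propagation after the edit:
  n1: runs — x3 5->0; result 0.
  n2: runs — n1 5->0; result 1.
  n3: runs — n1 5->0; result 0.
  n5: runs — n2 6->1; n3 1->0; result 0.
  n6: runs — n5 1->0; result 0.
  n8: runs — n6 1->0; result 0.
  n9: runs — n8 1->0; result 0.
  n10: runs — n8 1->0; n9 1->0; result 0 (same value as before).
  n11: runs — n8 1->0; n9 1->0; result 1 (same value as before).
  n14: runs — n3 1->0; result 0.
  n16: runs — n14 1->0; result 0.
  n18: runs — n16 1->0; result 1 (same value as before).
  n20: checked — values it read are unchanged (n11 unchanged, x4 unchanged); reused cached 1 without running.
  n21: checked — values it read are unchanged (n18 unchanged); reused cached -1 without running.
  n23: checked — values it read are unchanged (n20 unchanged, n21 unchanged); reused cached 1 without running.
  n26: runs — n1 5->0; result 0.
  n27: runs — x3 5->0; result 0.
  n28: demanded for the first time — runs, produces 0.
  n29: marked dirty but never re-examined — demand shifted away from it.
  n30: runs — n27 1->0; result 0.
  n31: runs — n30 1->0; result 1 (same value as before).

Key observation: a condition flipped, so demand moved to the other branch — n29 is never re-examined.

Computations that run: n1, n2, n3, n5, n6, n8, n9, n10, n11, n14, n16, n18, n26, n27, n28, n30, n31 — 17 in total.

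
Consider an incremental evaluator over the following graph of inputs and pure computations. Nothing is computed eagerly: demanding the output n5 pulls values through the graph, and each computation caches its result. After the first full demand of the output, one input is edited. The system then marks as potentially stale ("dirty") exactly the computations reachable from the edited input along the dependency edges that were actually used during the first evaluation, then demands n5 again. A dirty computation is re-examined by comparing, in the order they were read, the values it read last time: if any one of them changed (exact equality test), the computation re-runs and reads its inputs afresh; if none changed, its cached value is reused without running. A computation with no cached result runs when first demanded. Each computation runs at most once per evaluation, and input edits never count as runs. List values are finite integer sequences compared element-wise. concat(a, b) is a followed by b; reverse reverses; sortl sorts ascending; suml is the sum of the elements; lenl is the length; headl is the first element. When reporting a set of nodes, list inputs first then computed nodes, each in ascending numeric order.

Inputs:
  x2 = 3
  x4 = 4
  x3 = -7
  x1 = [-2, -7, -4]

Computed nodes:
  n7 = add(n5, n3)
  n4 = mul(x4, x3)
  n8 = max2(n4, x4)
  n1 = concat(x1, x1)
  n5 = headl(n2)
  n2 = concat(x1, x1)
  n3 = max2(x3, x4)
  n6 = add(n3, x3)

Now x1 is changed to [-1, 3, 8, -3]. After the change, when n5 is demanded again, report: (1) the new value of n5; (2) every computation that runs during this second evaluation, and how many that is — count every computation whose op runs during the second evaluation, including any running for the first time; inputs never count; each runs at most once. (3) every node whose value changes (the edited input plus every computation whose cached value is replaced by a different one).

n5 now evaluates to -1.
Run set: n2, n5 (2 run).
Changed values: x1, n2, n5.

Initial pass — values computed on the first demand:
  n2 = concat([-2, -7, -4], [-2, -7, -4]) = [-2, -7, -4, -2, -7, -4]
  n5 = headl([-2, -7, -4, -2, -7, -4]) = -2

Second demand — change propagation:
  n2: re-runs because x1 [-2, -7, -4]->[-1, 3, 8, -3]; x1 [-2, -7, -4]->[-1, 3, 8, -3]; new result [-1, 3, 8, -3, -1, 3, 8, -3].
  n5: re-runs because n2 [-2, -7, -4, -2, -7, -4]->[-1, 3, 8, -3, -1, 3, 8, -3]; new result -1.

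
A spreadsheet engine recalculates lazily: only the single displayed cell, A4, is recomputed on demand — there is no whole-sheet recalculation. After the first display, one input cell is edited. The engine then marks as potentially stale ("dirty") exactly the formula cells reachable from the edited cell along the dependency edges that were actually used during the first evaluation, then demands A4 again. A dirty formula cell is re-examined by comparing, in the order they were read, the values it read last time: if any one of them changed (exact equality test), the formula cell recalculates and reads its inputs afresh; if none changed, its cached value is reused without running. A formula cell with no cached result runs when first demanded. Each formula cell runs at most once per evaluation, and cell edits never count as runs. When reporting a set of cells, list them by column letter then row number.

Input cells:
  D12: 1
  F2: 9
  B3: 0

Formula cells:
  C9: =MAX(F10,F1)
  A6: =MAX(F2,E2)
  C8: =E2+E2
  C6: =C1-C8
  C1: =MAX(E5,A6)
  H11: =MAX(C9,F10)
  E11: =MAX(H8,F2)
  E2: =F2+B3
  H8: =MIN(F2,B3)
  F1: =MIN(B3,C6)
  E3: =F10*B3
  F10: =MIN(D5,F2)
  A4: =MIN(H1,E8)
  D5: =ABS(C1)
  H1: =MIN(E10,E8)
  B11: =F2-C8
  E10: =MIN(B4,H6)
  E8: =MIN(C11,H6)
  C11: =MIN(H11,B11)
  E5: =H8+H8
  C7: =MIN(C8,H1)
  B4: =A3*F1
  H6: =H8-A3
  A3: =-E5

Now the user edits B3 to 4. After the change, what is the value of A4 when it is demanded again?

First evaluation (everything demanded from the output):
  E2 = 9 + 0 = 9
  A6 = MAX(9, 9) = 9
  C8 = 9 + 9 = 18
  B11 = 9 - 18 = -9
  H8 = MIN(9, 0) = 0
  E5 = 0 + 0 = 0
  A3 = -(0) = 0
  C1 = MAX(0, 9) = 9
  C6 = 9 - 18 = -9
  D5 = ABS(9) = 9
  F1 = MIN(0, -9) = -9
  B4 = 0 * -9 = 0
  F10 = MIN(9, 9) = 9
  C9 = MAX(9, -9) = 9
  H6 = 0 - 0 = 0
  E10 = MIN(0, 0) = 0
  H11 = MAX(9, 9) = 9
  C11 = MIN(9, -9) = -9
  E8 = MIN(-9, 0) = -9
  H1 = MIN(0, -9) = -9
  A4 = MIN(-9, -9) = -9

Propagation after the edit:
  E2: runs — B3 0->4; result 13.
  A6: runs — E2 9->13; result 13.
  C8: runs — E2 9->13; E2 9->13; result 26.
  B11: runs — C8 18->26; result -17.
  H8: runs — B3 0->4; result 4.
  E5: runs — H8 0->4; H8 0->4; result 8.
  A3: runs — E5 0->8; result -8.
  C1: runs — E5 0->8; A6 9->13; result 13.
  C6: runs — C1 9->13; C8 18->26; result -13.
  D5: runs — C1 9->13; result 13.
  F1: runs — B3 0->4; C6 -9->-13; result -13.
  B4: runs — A3 0->-8; F1 -9->-13; result 104.
  F10: runs — D5 9->13; result 9 (same value as before).
  C9: runs — F1 -9->-13; result 9 (same value as before).
  H6: runs — H8 0->4; A3 0->-8; result 12.
  E10: runs — B4 0->104; H6 0->12; result 12.
  H11: checked — values it read are unchanged (C9 unchanged, F10 unchanged); reused cached 9 without running.
  C11: runs — B11 -9->-17; result -17.
  E8: runs — C11 -9->-17; H6 0->12; result -17.
  H1: runs — E10 0->12; E8 -9->-17; result -17.
  A4: runs — H1 -9->-17; E8 -9->-17; result -17.

Key observation: the cutoff stops propagation at H11 — its inputs' values are unchanged, so it reuses its cache.

New value of A4: -17.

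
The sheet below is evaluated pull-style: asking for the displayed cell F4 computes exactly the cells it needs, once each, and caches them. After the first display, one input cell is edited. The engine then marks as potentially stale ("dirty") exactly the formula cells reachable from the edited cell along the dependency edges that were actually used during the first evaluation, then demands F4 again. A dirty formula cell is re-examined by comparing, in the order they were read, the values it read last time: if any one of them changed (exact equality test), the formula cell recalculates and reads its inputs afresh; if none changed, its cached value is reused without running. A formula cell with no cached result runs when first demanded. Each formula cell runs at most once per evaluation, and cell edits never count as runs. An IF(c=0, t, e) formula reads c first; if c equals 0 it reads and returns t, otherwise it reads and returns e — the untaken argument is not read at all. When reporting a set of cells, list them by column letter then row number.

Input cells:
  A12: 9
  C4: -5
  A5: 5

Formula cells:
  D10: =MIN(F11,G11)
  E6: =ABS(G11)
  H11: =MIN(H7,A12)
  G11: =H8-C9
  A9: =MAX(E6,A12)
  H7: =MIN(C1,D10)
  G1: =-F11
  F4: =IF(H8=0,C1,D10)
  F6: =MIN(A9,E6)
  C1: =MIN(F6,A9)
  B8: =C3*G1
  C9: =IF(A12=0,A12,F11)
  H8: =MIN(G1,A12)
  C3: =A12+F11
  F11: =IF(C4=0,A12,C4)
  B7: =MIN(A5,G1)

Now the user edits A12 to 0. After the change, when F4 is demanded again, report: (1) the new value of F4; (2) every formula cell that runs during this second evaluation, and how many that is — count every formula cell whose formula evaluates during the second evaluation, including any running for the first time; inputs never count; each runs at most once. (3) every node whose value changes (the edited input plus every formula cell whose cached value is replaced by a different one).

First demand of the output computes:
  F11 = IF(C4=0: C4=-5 -> else branch C4) = -5
  C9 = IF(A12=0: A12=9 -> else branch F11) = -5
  G1 = -(-5) = 5
  H8 = MIN(5, 9) = 5
  G11 = 5 - -5 = 10
  D10 = MIN(-5, 10) = -5
  F4 = IF(H8=0: H8=5 -> else branch D10) = -5

After the edit, cleaning proceeds:
  C9: a read changed (A12 9->0) — executes, giving 0.
  H8: a read changed (A12 9->0) — executes, giving 0.
  G11: a read changed (H8 5->0; C9 -5->0) — executes, giving 0.
  D10: stays stale; no demand reaches it after the flip.
  E6: had never run; runs now, result 0.
  A9: had never run; runs now, result 0.
  F6: had never run; runs now, result 0.
  C1: had never run; runs now, result 0.
  F4: a read changed (H8 5->0) — executes, giving 0.

Note the branch switch — demand abandons D10, which is never re-examined.

Demanding F4 again yields 0.
8 formula cells run: A9, C1, C9, E6, F4, F6, G11, H8.
The nodes whose values change: A12, C9, F4, G11, H8.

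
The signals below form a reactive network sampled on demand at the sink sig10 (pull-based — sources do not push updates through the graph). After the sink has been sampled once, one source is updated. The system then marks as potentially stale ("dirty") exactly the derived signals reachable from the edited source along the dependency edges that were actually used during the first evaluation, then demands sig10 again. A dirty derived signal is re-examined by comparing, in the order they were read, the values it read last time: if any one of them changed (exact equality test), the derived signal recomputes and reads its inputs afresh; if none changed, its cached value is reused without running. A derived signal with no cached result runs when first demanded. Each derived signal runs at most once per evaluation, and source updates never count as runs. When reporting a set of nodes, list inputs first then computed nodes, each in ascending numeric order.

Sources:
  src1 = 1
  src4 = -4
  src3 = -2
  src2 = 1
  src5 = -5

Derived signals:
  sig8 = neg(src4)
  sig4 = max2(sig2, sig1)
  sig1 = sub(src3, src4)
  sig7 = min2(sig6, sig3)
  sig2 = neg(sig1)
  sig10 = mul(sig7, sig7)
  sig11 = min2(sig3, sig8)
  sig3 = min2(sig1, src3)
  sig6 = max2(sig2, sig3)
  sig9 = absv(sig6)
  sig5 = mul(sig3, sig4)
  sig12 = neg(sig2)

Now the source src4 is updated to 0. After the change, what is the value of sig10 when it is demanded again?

sig10 now evaluates to 4.
The important point: at sig10 every value read last time is unchanged, so the dirty flag clears without a run.

Initial pass — values computed on the first demand:
  sig1 = sub(-2, -4) = 2
  sig2 = neg(2) = -2
  sig3 = min2(2, -2) = -2
  sig6 = max2(-2, -2) = -2
  sig7 = min2(-2, -2) = -2
  sig10 = mul(-2, -2) = 4

Second demand — change propagation:
  sig1: re-runs because src4 -4->0; new result -2.
  sig2: re-runs because sig1 2->-2; new result 2.
  sig3: re-runs because sig1 2->-2; new result -2 (unchanged).
  sig6: re-runs because sig2 -2->2; new result 2.
  sig7: re-runs because sig6 -2->2; new result -2 (unchanged).
  sig10: re-examined; everything it read last time is the same (sig7 unchanged, sig7 unchanged) — cache 4 kept, no run.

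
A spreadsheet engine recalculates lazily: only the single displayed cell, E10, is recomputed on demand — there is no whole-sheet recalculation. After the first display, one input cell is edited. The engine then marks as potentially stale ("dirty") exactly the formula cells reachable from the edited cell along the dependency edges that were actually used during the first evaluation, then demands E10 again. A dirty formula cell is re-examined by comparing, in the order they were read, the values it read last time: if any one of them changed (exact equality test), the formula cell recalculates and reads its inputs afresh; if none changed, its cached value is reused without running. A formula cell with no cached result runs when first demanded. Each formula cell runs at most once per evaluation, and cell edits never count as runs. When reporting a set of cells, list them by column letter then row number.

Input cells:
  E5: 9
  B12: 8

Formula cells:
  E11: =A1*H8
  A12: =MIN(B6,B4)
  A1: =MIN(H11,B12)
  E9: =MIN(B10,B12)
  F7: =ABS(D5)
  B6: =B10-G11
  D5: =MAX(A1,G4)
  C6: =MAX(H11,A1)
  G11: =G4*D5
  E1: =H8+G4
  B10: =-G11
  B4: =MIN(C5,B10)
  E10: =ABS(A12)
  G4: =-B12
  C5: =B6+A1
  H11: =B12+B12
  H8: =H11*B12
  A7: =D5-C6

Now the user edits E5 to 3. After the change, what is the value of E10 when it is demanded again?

First evaluation (everything demanded from the output):
  G4 = -(8) = -8
  H11 = 8 + 8 = 16
  A1 = MIN(16, 8) = 8
  D5 = MAX(8, -8) = 8
  G11 = -8 * 8 = -64
  B10 = -(-64) = 64
  B6 = 64 - -64 = 128
  C5 = 128 + 8 = 136
  B4 = MIN(136, 64) = 64
  A12 = MIN(128, 64) = 64
  E10 = ABS(64) = 64

Propagation after the edit:
  E5 feeds no computation that the output demands — nothing is marked dirty and nothing runs.

Key observation: E5 is never demanded by the output, so the edit triggers no recomputation at all.

New value of E10: 64.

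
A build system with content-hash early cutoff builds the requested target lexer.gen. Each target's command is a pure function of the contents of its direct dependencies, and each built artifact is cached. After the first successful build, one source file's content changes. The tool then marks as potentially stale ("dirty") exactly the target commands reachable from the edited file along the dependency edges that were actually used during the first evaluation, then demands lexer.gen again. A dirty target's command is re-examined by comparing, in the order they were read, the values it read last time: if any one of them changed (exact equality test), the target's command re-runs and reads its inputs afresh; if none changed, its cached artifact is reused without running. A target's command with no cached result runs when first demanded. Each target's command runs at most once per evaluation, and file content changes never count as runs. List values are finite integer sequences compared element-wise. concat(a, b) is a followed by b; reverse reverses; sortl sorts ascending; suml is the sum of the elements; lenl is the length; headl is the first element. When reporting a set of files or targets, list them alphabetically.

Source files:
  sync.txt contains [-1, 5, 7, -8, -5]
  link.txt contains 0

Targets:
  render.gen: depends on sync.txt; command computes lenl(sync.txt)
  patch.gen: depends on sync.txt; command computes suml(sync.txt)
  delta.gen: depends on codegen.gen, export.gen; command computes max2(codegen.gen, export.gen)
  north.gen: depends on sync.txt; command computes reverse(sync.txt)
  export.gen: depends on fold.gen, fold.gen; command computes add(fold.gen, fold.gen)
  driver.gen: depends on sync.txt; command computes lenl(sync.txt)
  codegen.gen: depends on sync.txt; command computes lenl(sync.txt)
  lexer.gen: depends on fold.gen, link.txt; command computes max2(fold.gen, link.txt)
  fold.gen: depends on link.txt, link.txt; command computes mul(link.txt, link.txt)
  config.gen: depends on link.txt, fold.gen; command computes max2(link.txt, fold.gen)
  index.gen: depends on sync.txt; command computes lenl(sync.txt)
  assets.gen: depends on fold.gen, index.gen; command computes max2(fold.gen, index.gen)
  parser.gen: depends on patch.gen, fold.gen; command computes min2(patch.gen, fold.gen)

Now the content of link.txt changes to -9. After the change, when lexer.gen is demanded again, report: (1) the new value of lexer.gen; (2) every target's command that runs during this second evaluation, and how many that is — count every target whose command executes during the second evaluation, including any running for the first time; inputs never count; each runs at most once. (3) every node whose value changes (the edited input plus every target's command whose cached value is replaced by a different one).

First evaluation (everything demanded from the output):
  fold.gen = mul(0, 0) = 0
  lexer.gen = max2(0, 0) = 0

Propagation after the edit:
  fold.gen: runs — link.txt 0->-9; link.txt 0->-9; result 81.
  lexer.gen: runs — fold.gen 0->81; link.txt 0->-9; result 81.

New value of lexer.gen: 81.
Target commands that run: fold.gen, lexer.gen — 2 in total.
Values that change: fold.gen, lexer.gen, link.txt.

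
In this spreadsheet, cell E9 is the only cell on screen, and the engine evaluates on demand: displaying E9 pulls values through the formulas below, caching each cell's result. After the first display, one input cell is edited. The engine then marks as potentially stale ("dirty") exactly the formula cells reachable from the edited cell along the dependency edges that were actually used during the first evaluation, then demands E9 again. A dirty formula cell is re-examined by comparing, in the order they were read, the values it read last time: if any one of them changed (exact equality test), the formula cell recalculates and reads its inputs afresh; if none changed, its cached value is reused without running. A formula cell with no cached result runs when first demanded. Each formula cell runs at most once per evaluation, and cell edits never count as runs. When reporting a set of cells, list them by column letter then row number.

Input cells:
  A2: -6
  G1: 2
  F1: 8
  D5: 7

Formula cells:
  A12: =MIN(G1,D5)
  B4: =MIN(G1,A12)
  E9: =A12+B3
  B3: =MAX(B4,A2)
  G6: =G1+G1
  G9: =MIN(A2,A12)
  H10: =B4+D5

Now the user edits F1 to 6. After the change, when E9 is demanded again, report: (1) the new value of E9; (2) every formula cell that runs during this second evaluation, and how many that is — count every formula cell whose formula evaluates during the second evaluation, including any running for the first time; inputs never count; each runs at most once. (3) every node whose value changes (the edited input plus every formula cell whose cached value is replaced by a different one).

Initial pass — values computed on the first demand:
  A12 = MIN(2, 7) = 2
  B4 = MIN(2, 2) = 2
  B3 = MAX(2, -6) = 2
  E9 = 2 + 2 = 4

Second demand — change propagation:
  no demanded computation ever read F1, so the edit dirties nothing and nothing runs.

The important point: nothing the output needs ever reads F1, so the edit is invisible to it.

E9 now evaluates to 4.
Run set: none (0 run).
Changed values: F1.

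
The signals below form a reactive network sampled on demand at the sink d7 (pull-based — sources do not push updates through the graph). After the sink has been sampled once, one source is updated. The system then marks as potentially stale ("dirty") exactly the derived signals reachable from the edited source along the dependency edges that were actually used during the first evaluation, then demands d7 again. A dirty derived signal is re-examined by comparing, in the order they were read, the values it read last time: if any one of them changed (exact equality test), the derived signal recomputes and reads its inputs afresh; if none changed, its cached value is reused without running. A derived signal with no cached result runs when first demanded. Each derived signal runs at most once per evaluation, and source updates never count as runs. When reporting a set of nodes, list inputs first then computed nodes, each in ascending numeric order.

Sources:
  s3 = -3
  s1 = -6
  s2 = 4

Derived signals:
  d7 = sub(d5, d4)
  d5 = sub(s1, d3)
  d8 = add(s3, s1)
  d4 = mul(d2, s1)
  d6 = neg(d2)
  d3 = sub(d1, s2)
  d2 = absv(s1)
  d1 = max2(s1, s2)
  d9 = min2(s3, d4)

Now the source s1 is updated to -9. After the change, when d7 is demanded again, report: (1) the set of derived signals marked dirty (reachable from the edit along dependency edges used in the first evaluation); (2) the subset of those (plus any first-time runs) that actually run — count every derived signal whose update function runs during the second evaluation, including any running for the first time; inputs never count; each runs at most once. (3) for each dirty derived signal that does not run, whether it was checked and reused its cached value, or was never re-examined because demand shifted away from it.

Initial pass — values computed on the first demand:
  d1 = max2(-6, 4) = 4
  d2 = absv(-6) = 6
  d3 = sub(4, 4) = 0
  d4 = mul(6, -6) = -36
  d5 = sub(-6, 0) = -6
  d7 = sub(-6, -36) = 30

Second demand — change propagation:
  d1: re-runs because s1 -6->-9; new result 4 (unchanged).
  d2: re-runs because s1 -6->-9; new result 9.
  d3: re-examined; everything it read last time is the same (d1 unchanged, s2 unchanged) — cache 0 kept, no run.
  d4: re-runs because d2 6->9; s1 -6->-9; new result -81.
  d5: re-runs because s1 -6->-9; new result -9.
  d7: re-runs because d5 -6->-9; d4 -36->-81; new result 72.

The important point: at d3 every value read last time is unchanged, so the dirty flag clears without a run.

Dirty set: d1, d2, d3, d4, d5, d7.
Run set: d1, d2, d4, d5, d7 (5 run).
Re-examined without running (cache reused): d3.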